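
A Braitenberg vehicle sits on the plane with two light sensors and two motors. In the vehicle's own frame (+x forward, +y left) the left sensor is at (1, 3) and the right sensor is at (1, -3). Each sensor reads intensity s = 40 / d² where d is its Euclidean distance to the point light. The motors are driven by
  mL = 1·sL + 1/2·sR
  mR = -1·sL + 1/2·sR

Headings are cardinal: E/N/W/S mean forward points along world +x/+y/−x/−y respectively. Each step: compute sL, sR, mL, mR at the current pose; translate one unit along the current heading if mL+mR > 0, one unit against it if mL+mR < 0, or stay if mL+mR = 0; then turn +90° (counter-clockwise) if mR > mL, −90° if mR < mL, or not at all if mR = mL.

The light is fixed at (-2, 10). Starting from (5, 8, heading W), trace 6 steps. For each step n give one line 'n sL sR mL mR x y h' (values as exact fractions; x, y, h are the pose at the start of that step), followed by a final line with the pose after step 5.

n=0: pose=(5,8,W); sL=40/61, sR=40/37; mL=2700/2257, mR=-260/2257; mL+mR=40/37 → advance +1; mR−mL=-80/61 → turn -1·90°
n=1: pose=(4,8,N); sL=4, sR=20/41; mL=174/41, mR=-154/41; mL+mR=20/41 → advance +1; mR−mL=-8 → turn -1·90°
n=2: pose=(4,9,E); sL=40/53, sR=8/13; mL=732/689, mR=-308/689; mL+mR=8/13 → advance +1; mR−mL=-80/53 → turn -1·90°
n=3: pose=(5,9,S); sL=5/13, sR=2; mL=18/13, mR=8/13; mL+mR=2 → advance +1; mR−mL=-10/13 → turn -1·90°
n=4: pose=(5,8,W); sL=40/61, sR=40/37; mL=2700/2257, mR=-260/2257; mL+mR=40/37 → advance +1; mR−mL=-80/61 → turn -1·90°
n=5: pose=(4,8,N); sL=4, sR=20/41; mL=174/41, mR=-154/41; mL+mR=20/41 → advance +1; mR−mL=-8 → turn -1·90°

0 40/61 40/37 2700/2257 -260/2257 5 8 W
1 4 20/41 174/41 -154/41 4 8 N
2 40/53 8/13 732/689 -308/689 4 9 E
3 5/13 2 18/13 8/13 5 9 S
4 40/61 40/37 2700/2257 -260/2257 5 8 W
5 4 20/41 174/41 -154/41 4 8 N
final 4 9 E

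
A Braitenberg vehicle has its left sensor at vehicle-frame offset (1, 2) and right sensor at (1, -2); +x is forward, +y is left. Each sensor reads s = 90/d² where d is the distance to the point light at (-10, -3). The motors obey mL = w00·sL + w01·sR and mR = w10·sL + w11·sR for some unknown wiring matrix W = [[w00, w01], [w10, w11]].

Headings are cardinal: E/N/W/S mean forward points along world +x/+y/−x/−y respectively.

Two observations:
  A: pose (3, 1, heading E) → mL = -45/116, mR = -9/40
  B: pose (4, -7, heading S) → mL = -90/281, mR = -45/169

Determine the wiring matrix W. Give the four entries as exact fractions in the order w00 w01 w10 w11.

obs A: pose=(3,1,E) → sL=45/116, sR=9/20, mL=-45/116, mR=-9/40
obs B: pose=(4,-7,S) → sL=90/281, sR=90/169, mL=-90/281, mR=-45/169
sensor matrix S = [[45/116, 9/20], [90/281, 90/169]]; det S = 86022/1377181
solve [mL_A; mL_B] = S·[w00; w01] and [mR_A; mR_B] = S·[w10; w11]:
  w00 = -1, w01 = 0, w10 = 0, w11 = -1/2

-1 0 0 -1/2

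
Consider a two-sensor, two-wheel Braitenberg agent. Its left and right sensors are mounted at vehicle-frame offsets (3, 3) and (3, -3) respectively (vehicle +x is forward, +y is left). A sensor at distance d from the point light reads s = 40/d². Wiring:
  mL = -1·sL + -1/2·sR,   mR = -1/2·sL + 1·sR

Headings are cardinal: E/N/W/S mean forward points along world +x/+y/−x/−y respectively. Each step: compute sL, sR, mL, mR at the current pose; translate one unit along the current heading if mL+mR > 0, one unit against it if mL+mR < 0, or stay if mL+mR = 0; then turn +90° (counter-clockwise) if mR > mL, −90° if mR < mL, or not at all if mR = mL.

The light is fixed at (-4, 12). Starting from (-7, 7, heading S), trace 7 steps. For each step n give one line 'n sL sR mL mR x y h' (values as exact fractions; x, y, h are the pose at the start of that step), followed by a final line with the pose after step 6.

0 5/8 2/5 -33/40 7/80 -7 7 S
1 40 40/49 -1980/49 -940/49 -7 8 E
2 4/5 20 -54/5 98/5 -8 8 N
3 8/17 40/49 -732/833 484/833 -8 9 W
4 10/9 5/9 -25/18 0 -7 9 S
5 40 8/5 -204/5 -92/5 -7 10 E
6 4/5 20 -54/5 98/5 -8 10 N
final -8 11 W

n=0: pose=(-7,7,S); sL=5/8, sR=2/5; mL=-33/40, mR=7/80; mL+mR=-59/80 → advance -1; mR−mL=73/80 → turn +1·90°
n=1: pose=(-7,8,E); sL=40, sR=40/49; mL=-1980/49, mR=-940/49; mL+mR=-2920/49 → advance -1; mR−mL=1040/49 → turn +1·90°
n=2: pose=(-8,8,N); sL=4/5, sR=20; mL=-54/5, mR=98/5; mL+mR=44/5 → advance +1; mR−mL=152/5 → turn +1·90°
n=3: pose=(-8,9,W); sL=8/17, sR=40/49; mL=-732/833, mR=484/833; mL+mR=-248/833 → advance -1; mR−mL=1216/833 → turn +1·90°
n=4: pose=(-7,9,S); sL=10/9, sR=5/9; mL=-25/18, mR=0; mL+mR=-25/18 → advance -1; mR−mL=25/18 → turn +1·90°
n=5: pose=(-7,10,E); sL=40, sR=8/5; mL=-204/5, mR=-92/5; mL+mR=-296/5 → advance -1; mR−mL=112/5 → turn +1·90°
n=6: pose=(-8,10,N); sL=4/5, sR=20; mL=-54/5, mR=98/5; mL+mR=44/5 → advance +1; mR−mL=152/5 → turn +1·90°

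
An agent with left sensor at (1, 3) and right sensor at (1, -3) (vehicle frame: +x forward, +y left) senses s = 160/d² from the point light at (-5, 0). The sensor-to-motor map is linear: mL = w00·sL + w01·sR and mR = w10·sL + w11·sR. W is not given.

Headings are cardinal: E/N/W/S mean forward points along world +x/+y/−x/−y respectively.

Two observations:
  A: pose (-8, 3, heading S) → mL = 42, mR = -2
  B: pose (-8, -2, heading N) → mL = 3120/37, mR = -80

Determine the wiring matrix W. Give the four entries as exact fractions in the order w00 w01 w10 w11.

obs A: pose=(-8,3,S) → sL=40, sR=4, mL=42, mR=-2
obs B: pose=(-8,-2,N) → sL=160/37, sR=160, mL=3120/37, mR=-80
sensor matrix S = [[40, 4], [160/37, 160]]; det S = 236160/37
solve [mL_A; mL_B] = S·[w00; w01] and [mR_A; mR_B] = S·[w10; w11]:
  w00 = 1, w01 = 1/2, w10 = 0, w11 = -1/2

1 1/2 0 -1/2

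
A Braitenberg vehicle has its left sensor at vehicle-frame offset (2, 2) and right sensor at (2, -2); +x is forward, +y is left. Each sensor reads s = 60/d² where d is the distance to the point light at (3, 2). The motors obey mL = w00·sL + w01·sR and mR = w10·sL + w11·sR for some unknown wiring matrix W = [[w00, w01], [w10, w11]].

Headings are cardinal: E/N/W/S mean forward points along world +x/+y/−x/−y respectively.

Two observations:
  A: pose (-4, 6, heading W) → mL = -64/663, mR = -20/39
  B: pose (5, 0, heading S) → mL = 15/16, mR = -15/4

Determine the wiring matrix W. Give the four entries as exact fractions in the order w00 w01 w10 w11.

-1/2 1/2 0 -1

obs A: pose=(-4,6,W) → sL=12/17, sR=20/39, mL=-64/663, mR=-20/39
obs B: pose=(5,0,S) → sL=15/8, sR=15/4, mL=15/16, mR=-15/4
sensor matrix S = [[12/17, 20/39], [15/8, 15/4]]; det S = 745/442
solve [mL_A; mL_B] = S·[w00; w01] and [mR_A; mR_B] = S·[w10; w11]:
  w00 = -1/2, w01 = 1/2, w10 = 0, w11 = -1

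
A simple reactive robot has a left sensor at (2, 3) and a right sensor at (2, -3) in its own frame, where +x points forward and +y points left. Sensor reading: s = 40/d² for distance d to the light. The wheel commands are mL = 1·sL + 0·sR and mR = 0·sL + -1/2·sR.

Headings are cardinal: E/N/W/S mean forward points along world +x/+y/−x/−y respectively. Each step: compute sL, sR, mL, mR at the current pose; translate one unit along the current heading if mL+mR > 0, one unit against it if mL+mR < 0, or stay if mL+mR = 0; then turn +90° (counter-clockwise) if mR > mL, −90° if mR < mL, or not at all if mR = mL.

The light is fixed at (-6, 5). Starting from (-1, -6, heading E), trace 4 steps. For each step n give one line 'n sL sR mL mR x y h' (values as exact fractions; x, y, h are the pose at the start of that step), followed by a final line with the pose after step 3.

0 40/113 8/49 40/113 -4/49 -1 -6 E
1 4/25 20/89 4/25 -10/89 0 -6 S
2 40/241 40/97 40/241 -20/97 0 -7 W
3 10/29 1/5 10/29 -1/10 1 -7 N
final 1 -6 E

n=0: pose=(-1,-6,E); sL=40/113, sR=8/49; mL=40/113, mR=-4/49; mL+mR=1508/5537 → advance +1; mR−mL=-2412/5537 → turn -1·90°
n=1: pose=(0,-6,S); sL=4/25, sR=20/89; mL=4/25, mR=-10/89; mL+mR=106/2225 → advance +1; mR−mL=-606/2225 → turn -1·90°
n=2: pose=(0,-7,W); sL=40/241, sR=40/97; mL=40/241, mR=-20/97; mL+mR=-940/23377 → advance -1; mR−mL=-8700/23377 → turn -1·90°
n=3: pose=(1,-7,N); sL=10/29, sR=1/5; mL=10/29, mR=-1/10; mL+mR=71/290 → advance +1; mR−mL=-129/290 → turn -1·90°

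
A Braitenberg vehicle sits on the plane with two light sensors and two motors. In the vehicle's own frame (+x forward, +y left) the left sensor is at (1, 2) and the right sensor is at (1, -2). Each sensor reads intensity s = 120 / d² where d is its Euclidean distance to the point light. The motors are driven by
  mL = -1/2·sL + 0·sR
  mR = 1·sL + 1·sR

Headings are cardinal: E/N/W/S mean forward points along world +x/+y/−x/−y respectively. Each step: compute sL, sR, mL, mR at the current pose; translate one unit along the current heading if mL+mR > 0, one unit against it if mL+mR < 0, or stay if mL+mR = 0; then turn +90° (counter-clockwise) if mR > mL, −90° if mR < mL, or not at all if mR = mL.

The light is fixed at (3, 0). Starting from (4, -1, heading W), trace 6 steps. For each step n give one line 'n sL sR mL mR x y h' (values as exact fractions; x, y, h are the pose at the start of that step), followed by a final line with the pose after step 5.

n=0: pose=(4,-1,W); sL=40/3, sR=120; mL=-20/3, mR=400/3; mL+mR=380/3 → advance +1; mR−mL=140 → turn +1·90°
n=1: pose=(3,-1,S); sL=15, sR=15; mL=-15/2, mR=30; mL+mR=45/2 → advance +1; mR−mL=75/2 → turn +1·90°
n=2: pose=(3,-2,E); sL=120, sR=120/17; mL=-60, mR=2160/17; mL+mR=1140/17 → advance +1; mR−mL=3180/17 → turn +1·90°
n=3: pose=(4,-2,N); sL=60, sR=12; mL=-30, mR=72; mL+mR=42 → advance +1; mR−mL=102 → turn +1·90°
n=4: pose=(4,-1,W); sL=40/3, sR=120; mL=-20/3, mR=400/3; mL+mR=380/3 → advance +1; mR−mL=140 → turn +1·90°
n=5: pose=(3,-1,S); sL=15, sR=15; mL=-15/2, mR=30; mL+mR=45/2 → advance +1; mR−mL=75/2 → turn +1·90°

0 40/3 120 -20/3 400/3 4 -1 W
1 15 15 -15/2 30 3 -1 S
2 120 120/17 -60 2160/17 3 -2 E
3 60 12 -30 72 4 -2 N
4 40/3 120 -20/3 400/3 4 -1 W
5 15 15 -15/2 30 3 -1 S
final 3 -2 E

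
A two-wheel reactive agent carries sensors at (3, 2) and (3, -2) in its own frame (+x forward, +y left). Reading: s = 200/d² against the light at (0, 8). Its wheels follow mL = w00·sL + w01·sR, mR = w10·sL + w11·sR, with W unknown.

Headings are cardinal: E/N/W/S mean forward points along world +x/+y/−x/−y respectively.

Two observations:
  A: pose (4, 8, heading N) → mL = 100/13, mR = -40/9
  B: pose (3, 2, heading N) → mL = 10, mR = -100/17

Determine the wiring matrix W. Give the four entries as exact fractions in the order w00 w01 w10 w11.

obs A: pose=(4,8,N) → sL=200/13, sR=40/9, mL=100/13, mR=-40/9
obs B: pose=(3,2,N) → sL=20, sR=100/17, mL=10, mR=-100/17
sensor matrix S = [[200/13, 40/9], [20, 100/17]]; det S = 3200/1989
solve [mL_A; mL_B] = S·[w00; w01] and [mR_A; mR_B] = S·[w10; w11]:
  w00 = 1/2, w01 = 0, w10 = 0, w11 = -1

1/2 0 0 -1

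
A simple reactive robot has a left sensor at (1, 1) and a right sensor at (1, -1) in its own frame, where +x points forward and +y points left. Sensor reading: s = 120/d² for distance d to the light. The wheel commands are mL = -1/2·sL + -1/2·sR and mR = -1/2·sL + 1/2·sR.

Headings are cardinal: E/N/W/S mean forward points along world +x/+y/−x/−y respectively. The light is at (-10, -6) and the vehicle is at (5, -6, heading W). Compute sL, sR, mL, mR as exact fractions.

left sensor world pos  = (4, -7); dL² = 197
right sensor world pos = (4, -5); dR² = 197
sL = 120/197 = 120/197
sR = 120/197 = 120/197
mL = -1/2·sL + -1/2·sR = -120/197
mR = -1/2·sL + 1/2·sR = 0

120/197 120/197 -120/197 0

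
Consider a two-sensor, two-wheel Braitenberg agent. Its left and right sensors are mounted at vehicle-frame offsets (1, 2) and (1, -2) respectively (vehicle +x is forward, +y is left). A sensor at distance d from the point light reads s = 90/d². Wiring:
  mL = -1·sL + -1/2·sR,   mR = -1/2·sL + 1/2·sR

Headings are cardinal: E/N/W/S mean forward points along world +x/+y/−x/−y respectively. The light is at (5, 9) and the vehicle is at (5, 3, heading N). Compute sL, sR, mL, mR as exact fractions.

left sensor world pos  = (3, 4); dL² = 29
right sensor world pos = (7, 4); dR² = 29
sL = 90/29 = 90/29
sR = 90/29 = 90/29
mL = -1·sL + -1/2·sR = -135/29
mR = -1/2·sL + 1/2·sR = 0

90/29 90/29 -135/29 0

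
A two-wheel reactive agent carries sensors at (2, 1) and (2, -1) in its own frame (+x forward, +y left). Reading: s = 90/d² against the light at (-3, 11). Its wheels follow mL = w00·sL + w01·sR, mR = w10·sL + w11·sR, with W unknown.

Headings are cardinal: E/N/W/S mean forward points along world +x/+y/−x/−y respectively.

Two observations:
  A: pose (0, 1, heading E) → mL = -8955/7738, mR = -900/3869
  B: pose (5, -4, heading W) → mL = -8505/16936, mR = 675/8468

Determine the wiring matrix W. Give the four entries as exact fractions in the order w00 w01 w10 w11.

obs A: pose=(0,1,E) → sL=45/53, sR=45/73, mL=-8955/7738, mR=-900/3869
obs B: pose=(5,-4,W) → sL=45/146, sR=45/116, mL=-8505/16936, mR=675/8468
sensor matrix S = [[45/53, 45/73], [45/146, 45/116]]; det S = 4566375/32762692
solve [mL_A; mL_B] = S·[w00; w01] and [mR_A; mR_B] = S·[w10; w11]:
  w00 = -1, w01 = -1/2, w10 = -1, w11 = 1

-1 -1/2 -1 1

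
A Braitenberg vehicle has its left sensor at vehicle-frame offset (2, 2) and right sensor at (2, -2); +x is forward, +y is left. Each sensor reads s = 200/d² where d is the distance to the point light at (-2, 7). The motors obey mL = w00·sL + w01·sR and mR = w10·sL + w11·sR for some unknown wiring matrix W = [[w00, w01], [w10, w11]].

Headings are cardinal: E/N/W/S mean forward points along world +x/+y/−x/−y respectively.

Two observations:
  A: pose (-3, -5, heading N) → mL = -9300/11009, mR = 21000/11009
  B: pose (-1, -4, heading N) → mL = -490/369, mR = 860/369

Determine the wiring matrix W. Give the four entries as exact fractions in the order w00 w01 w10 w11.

-1 1/2 1/2 1/2

obs A: pose=(-3,-5,N) → sL=200/109, sR=200/101, mL=-9300/11009, mR=21000/11009
obs B: pose=(-1,-4,N) → sL=100/41, sR=20/9, mL=-490/369, mR=860/369
sensor matrix S = [[200/109, 200/101], [100/41, 20/9]]; det S = -3056000/4062321
solve [mL_A; mL_B] = S·[w00; w01] and [mR_A; mR_B] = S·[w10; w11]:
  w00 = -1, w01 = 1/2, w10 = 1/2, w11 = 1/2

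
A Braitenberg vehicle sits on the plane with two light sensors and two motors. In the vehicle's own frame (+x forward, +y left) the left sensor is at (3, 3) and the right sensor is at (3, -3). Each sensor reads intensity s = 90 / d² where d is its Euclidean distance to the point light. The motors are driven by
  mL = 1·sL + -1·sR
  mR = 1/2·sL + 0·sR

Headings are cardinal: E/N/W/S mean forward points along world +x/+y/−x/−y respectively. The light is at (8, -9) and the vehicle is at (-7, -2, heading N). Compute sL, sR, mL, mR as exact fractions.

45/212 45/122 -2025/12932 45/424

left sensor world pos  = (-10, 1); dL² = 424
right sensor world pos = (-4, 1); dR² = 244
sL = 90/424 = 45/212
sR = 90/244 = 45/122
mL = 1·sL + -1·sR = -2025/12932
mR = 1/2·sL + 0·sR = 45/424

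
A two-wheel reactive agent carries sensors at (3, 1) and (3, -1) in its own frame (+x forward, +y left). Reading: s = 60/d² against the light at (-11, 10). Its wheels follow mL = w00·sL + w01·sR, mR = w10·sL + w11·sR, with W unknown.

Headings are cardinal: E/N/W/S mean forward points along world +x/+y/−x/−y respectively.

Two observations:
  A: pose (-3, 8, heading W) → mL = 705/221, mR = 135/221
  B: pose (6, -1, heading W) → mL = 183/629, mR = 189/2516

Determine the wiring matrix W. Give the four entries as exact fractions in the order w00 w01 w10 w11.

obs A: pose=(-3,8,W) → sL=30/17, sR=30/13, mL=705/221, mR=135/221
obs B: pose=(6,-1,W) → sL=3/17, sR=15/74, mL=183/629, mR=189/2516
sensor matrix S = [[30/17, 30/13], [3/17, 15/74]]; det S = -405/8177
solve [mL_A; mL_B] = S·[w00; w01] and [mR_A; mR_B] = S·[w10; w11]:
  w00 = 1/2, w01 = 1, w10 = 1, w11 = -1/2

1/2 1 1 -1/2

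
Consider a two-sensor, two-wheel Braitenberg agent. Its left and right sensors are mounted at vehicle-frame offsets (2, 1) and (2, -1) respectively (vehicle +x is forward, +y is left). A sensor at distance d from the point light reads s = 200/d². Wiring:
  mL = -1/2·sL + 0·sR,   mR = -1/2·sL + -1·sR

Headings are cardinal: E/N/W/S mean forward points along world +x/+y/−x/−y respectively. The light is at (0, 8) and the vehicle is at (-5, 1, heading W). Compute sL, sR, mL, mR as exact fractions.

200/113 40/17 -100/113 -6220/1921

left sensor world pos  = (-7, 0); dL² = 113
right sensor world pos = (-7, 2); dR² = 85
sL = 200/113 = 200/113
sR = 200/85 = 40/17
mL = -1/2·sL + 0·sR = -100/113
mR = -1/2·sL + -1·sR = -6220/1921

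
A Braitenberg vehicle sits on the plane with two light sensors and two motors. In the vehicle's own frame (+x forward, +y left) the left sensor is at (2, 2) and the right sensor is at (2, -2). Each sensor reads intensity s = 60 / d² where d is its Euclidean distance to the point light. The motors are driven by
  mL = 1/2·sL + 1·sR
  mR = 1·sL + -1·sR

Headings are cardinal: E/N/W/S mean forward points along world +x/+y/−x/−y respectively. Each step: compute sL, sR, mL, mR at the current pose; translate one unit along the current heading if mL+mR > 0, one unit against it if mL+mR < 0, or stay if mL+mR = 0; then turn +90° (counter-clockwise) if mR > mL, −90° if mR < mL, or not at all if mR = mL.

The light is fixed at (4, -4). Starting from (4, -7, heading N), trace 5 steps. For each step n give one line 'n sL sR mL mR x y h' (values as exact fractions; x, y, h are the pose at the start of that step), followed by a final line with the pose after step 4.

n=0: pose=(4,-7,N); sL=12, sR=12; mL=18, mR=0; mL+mR=18 → advance +1; mR−mL=-18 → turn -1·90°
n=1: pose=(4,-6,E); sL=15, sR=3; mL=21/2, mR=12; mL+mR=45/2 → advance +1; mR−mL=3/2 → turn +1·90°
n=2: pose=(5,-6,N); sL=60, sR=20/3; mL=110/3, mR=160/3; mL+mR=90 → advance +1; mR−mL=50/3 → turn +1·90°
n=3: pose=(5,-5,W); sL=6, sR=30; mL=33, mR=-24; mL+mR=9 → advance +1; mR−mL=-57 → turn -1·90°
n=4: pose=(4,-5,N); sL=12, sR=12; mL=18, mR=0; mL+mR=18 → advance +1; mR−mL=-18 → turn -1·90°

0 12 12 18 0 4 -7 N
1 15 3 21/2 12 4 -6 E
2 60 20/3 110/3 160/3 5 -6 N
3 6 30 33 -24 5 -5 W
4 12 12 18 0 4 -5 N
final 4 -4 E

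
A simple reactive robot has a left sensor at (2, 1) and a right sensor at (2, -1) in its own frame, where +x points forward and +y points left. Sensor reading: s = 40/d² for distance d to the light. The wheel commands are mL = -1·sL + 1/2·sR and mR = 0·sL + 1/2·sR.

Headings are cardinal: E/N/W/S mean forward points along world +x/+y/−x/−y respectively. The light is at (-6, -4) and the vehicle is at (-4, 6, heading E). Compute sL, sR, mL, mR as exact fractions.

40/137 40/97 -1140/13289 20/97

left sensor world pos  = (-2, 7); dL² = 137
right sensor world pos = (-2, 5); dR² = 97
sL = 40/137 = 40/137
sR = 40/97 = 40/97
mL = -1·sL + 1/2·sR = -1140/13289
mR = 0·sL + 1/2·sR = 20/97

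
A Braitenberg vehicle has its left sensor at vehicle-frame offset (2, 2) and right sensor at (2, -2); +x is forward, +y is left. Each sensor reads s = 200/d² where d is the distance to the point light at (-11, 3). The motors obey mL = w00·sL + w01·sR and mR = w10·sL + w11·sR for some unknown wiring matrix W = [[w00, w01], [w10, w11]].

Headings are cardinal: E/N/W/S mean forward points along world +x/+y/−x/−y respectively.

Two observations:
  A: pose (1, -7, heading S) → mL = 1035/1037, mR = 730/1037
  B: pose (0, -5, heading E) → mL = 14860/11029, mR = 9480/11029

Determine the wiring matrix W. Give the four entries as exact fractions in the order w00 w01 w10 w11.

1 1/2 1/2 1/2

obs A: pose=(1,-7,S) → sL=10/17, sR=50/61, mL=1035/1037, mR=730/1037
obs B: pose=(0,-5,E) → sL=40/41, sR=200/269, mL=14860/11029, mR=9480/11029
sensor matrix S = [[10/17, 50/61], [40/41, 200/269]]; det S = -4144000/11437073
solve [mL_A; mL_B] = S·[w00; w01] and [mR_A; mR_B] = S·[w10; w11]:
  w00 = 1, w01 = 1/2, w10 = 1/2, w11 = 1/2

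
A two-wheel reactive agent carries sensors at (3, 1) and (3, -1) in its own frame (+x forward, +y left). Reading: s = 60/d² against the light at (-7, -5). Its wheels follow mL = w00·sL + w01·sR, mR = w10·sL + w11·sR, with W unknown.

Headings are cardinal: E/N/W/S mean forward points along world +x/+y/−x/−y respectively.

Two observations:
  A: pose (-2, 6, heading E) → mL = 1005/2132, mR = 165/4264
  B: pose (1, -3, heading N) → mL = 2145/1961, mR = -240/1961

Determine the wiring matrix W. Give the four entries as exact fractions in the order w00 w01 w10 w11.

obs A: pose=(-2,6,E) → sL=15/52, sR=15/41, mL=1005/2132, mR=165/4264
obs B: pose=(1,-3,N) → sL=30/37, sR=30/53, mL=2145/1961, mR=-240/1961
sensor matrix S = [[15/52, 15/41], [30/37, 30/53]]; det S = -278775/2090426
solve [mL_A; mL_B] = S·[w00; w01] and [mR_A; mR_B] = S·[w10; w11]:
  w00 = 1, w01 = 1/2, w10 = -1/2, w11 = 1/2

1 1/2 -1/2 1/2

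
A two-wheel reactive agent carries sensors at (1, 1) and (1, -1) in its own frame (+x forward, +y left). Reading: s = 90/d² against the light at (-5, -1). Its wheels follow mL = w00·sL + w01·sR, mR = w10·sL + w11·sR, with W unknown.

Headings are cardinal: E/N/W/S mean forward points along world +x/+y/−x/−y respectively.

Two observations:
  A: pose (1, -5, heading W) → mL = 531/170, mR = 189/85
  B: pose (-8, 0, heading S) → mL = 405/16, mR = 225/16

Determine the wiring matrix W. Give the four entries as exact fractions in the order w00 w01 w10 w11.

1 1/2 1/2 1/2

obs A: pose=(1,-5,W) → sL=9/5, sR=45/17, mL=531/170, mR=189/85
obs B: pose=(-8,0,S) → sL=45/2, sR=45/8, mL=405/16, mR=225/16
sensor matrix S = [[9/5, 45/17], [45/2, 45/8]]; det S = -6723/136
solve [mL_A; mL_B] = S·[w00; w01] and [mR_A; mR_B] = S·[w10; w11]:
  w00 = 1, w01 = 1/2, w10 = 1/2, w11 = 1/2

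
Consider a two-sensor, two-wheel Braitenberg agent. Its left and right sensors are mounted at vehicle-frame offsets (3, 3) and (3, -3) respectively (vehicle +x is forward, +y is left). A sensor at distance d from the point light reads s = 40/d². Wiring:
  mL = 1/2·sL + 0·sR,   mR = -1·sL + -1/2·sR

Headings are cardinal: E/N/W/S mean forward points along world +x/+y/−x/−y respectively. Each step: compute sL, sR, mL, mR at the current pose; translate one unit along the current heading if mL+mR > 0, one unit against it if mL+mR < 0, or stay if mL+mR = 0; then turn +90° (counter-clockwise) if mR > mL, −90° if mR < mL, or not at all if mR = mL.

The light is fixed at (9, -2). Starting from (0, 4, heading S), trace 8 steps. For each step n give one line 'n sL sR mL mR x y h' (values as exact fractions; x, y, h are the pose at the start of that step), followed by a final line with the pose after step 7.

n=0: pose=(0,4,S); sL=8/9, sR=40/153; mL=4/9, mR=-52/51; mL+mR=-88/153 → advance -1; mR−mL=-224/153 → turn -1·90°
n=1: pose=(0,5,W); sL=1/4, sR=10/61; mL=1/8, mR=-81/244; mL+mR=-101/488 → advance -1; mR−mL=-223/488 → turn -1·90°
n=2: pose=(1,5,N); sL=40/221, sR=8/25; mL=20/221, mR=-1884/5525; mL+mR=-1384/5525 → advance -1; mR−mL=-2384/5525 → turn -1·90°
n=3: pose=(1,4,E); sL=20/53, sR=20/17; mL=10/53, mR=-870/901; mL+mR=-700/901 → advance -1; mR−mL=-1040/901 → turn -1·90°
n=4: pose=(0,4,S); sL=8/9, sR=40/153; mL=4/9, mR=-52/51; mL+mR=-88/153 → advance -1; mR−mL=-224/153 → turn -1·90°
n=5: pose=(0,5,W); sL=1/4, sR=10/61; mL=1/8, mR=-81/244; mL+mR=-101/488 → advance -1; mR−mL=-223/488 → turn -1·90°
n=6: pose=(1,5,N); sL=40/221, sR=8/25; mL=20/221, mR=-1884/5525; mL+mR=-1384/5525 → advance -1; mR−mL=-2384/5525 → turn -1·90°
n=7: pose=(1,4,E); sL=20/53, sR=20/17; mL=10/53, mR=-870/901; mL+mR=-700/901 → advance -1; mR−mL=-1040/901 → turn -1·90°

0 8/9 40/153 4/9 -52/51 0 4 S
1 1/4 10/61 1/8 -81/244 0 5 W
2 40/221 8/25 20/221 -1884/5525 1 5 N
3 20/53 20/17 10/53 -870/901 1 4 E
4 8/9 40/153 4/9 -52/51 0 4 S
5 1/4 10/61 1/8 -81/244 0 5 W
6 40/221 8/25 20/221 -1884/5525 1 5 N
7 20/53 20/17 10/53 -870/901 1 4 E
final 0 4 S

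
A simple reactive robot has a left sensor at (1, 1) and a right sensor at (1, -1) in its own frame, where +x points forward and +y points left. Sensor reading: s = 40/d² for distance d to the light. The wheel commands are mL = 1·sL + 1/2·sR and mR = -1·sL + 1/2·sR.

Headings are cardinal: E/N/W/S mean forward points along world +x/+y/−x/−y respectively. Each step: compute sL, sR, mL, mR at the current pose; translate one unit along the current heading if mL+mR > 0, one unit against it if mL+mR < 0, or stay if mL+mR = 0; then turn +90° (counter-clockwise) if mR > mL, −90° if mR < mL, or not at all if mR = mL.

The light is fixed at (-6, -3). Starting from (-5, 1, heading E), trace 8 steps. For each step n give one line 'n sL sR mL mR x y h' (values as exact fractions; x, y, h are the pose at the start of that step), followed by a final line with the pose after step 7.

0 40/29 40/13 1100/377 60/377 -5 1 E
1 20/9 4 38/9 -2/9 -4 1 S
2 8 40/17 156/17 -116/17 -4 0 W
3 5/2 2 7/2 -3/2 -5 0 N
4 40/29 40/13 1100/377 60/377 -5 1 E
5 20/9 4 38/9 -2/9 -4 1 S
6 8 40/17 156/17 -116/17 -4 0 W
7 5/2 2 7/2 -3/2 -5 0 N
final -5 1 E

n=0: pose=(-5,1,E); sL=40/29, sR=40/13; mL=1100/377, mR=60/377; mL+mR=40/13 → advance +1; mR−mL=-80/29 → turn -1·90°
n=1: pose=(-4,1,S); sL=20/9, sR=4; mL=38/9, mR=-2/9; mL+mR=4 → advance +1; mR−mL=-40/9 → turn -1·90°
n=2: pose=(-4,0,W); sL=8, sR=40/17; mL=156/17, mR=-116/17; mL+mR=40/17 → advance +1; mR−mL=-16 → turn -1·90°
n=3: pose=(-5,0,N); sL=5/2, sR=2; mL=7/2, mR=-3/2; mL+mR=2 → advance +1; mR−mL=-5 → turn -1·90°
n=4: pose=(-5,1,E); sL=40/29, sR=40/13; mL=1100/377, mR=60/377; mL+mR=40/13 → advance +1; mR−mL=-80/29 → turn -1·90°
n=5: pose=(-4,1,S); sL=20/9, sR=4; mL=38/9, mR=-2/9; mL+mR=4 → advance +1; mR−mL=-40/9 → turn -1·90°
n=6: pose=(-4,0,W); sL=8, sR=40/17; mL=156/17, mR=-116/17; mL+mR=40/17 → advance +1; mR−mL=-16 → turn -1·90°
n=7: pose=(-5,0,N); sL=5/2, sR=2; mL=7/2, mR=-3/2; mL+mR=2 → advance +1; mR−mL=-5 → turn -1·90°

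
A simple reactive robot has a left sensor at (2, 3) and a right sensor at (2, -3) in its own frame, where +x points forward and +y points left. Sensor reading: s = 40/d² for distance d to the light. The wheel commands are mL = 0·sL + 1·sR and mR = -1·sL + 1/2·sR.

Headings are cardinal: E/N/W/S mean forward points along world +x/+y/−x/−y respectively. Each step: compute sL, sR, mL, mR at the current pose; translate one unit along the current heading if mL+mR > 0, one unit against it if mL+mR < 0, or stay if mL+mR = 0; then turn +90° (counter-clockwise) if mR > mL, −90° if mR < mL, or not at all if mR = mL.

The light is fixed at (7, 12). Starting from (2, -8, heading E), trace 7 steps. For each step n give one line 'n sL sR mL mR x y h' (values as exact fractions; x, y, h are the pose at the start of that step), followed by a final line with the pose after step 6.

0 20/149 20/269 20/269 -3890/40081 2 -8 E
1 40/493 8/113 8/113 -2548/55709 1 -8 S
2 1/16 10/97 10/97 -17/1552 1 -9 W
3 40/461 40/377 40/377 -5860/173797 0 -9 N
4 20/157 20/277 20/277 -3970/43489 0 -8 E
5 40/509 8/121 8/121 -2804/61589 -1 -8 S
6 10/169 5/53 5/53 -215/17914 -1 -9 W
final -2 -9 N

n=0: pose=(2,-8,E); sL=20/149, sR=20/269; mL=20/269, mR=-3890/40081; mL+mR=-910/40081 → advance -1; mR−mL=-6870/40081 → turn -1·90°
n=1: pose=(1,-8,S); sL=40/493, sR=8/113; mL=8/113, mR=-2548/55709; mL+mR=1396/55709 → advance +1; mR−mL=-6492/55709 → turn -1·90°
n=2: pose=(1,-9,W); sL=1/16, sR=10/97; mL=10/97, mR=-17/1552; mL+mR=143/1552 → advance +1; mR−mL=-177/1552 → turn -1·90°
n=3: pose=(0,-9,N); sL=40/461, sR=40/377; mL=40/377, mR=-5860/173797; mL+mR=12580/173797 → advance +1; mR−mL=-24300/173797 → turn -1·90°
n=4: pose=(0,-8,E); sL=20/157, sR=20/277; mL=20/277, mR=-3970/43489; mL+mR=-830/43489 → advance -1; mR−mL=-7110/43489 → turn -1·90°
n=5: pose=(-1,-8,S); sL=40/509, sR=8/121; mL=8/121, mR=-2804/61589; mL+mR=1268/61589 → advance +1; mR−mL=-6876/61589 → turn -1·90°
n=6: pose=(-1,-9,W); sL=10/169, sR=5/53; mL=5/53, mR=-215/17914; mL+mR=1475/17914 → advance +1; mR−mL=-1905/17914 → turn -1·90°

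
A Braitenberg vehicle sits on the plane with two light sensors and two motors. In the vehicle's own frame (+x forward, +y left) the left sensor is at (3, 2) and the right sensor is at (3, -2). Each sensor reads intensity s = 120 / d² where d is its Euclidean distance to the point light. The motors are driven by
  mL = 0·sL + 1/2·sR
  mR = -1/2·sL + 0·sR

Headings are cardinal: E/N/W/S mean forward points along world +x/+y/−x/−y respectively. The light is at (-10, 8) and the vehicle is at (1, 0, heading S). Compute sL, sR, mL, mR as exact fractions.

12/29 60/101 30/101 -6/29

left sensor world pos  = (3, -3); dL² = 290
right sensor world pos = (-1, -3); dR² = 202
sL = 120/290 = 12/29
sR = 120/202 = 60/101
mL = 0·sL + 1/2·sR = 30/101
mR = -1/2·sL + 0·sR = -6/29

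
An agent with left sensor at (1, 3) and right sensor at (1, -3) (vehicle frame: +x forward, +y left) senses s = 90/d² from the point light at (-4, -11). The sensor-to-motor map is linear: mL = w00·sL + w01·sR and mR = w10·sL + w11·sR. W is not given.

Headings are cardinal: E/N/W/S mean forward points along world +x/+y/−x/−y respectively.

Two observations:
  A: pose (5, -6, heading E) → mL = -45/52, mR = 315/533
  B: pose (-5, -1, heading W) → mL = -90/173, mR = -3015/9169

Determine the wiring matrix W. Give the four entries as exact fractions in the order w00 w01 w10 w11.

0 -1 -1/2 1

obs A: pose=(5,-6,E) → sL=45/82, sR=45/52, mL=-45/52, mR=315/533
obs B: pose=(-5,-1,W) → sL=90/53, sR=90/173, mL=-90/173, mR=-3015/9169
sensor matrix S = [[45/82, 45/52], [90/53, 90/173]]; det S = -11572875/9774154
solve [mL_A; mL_B] = S·[w00; w01] and [mR_A; mR_B] = S·[w10; w11]:
  w00 = 0, w01 = -1, w10 = -1/2, w11 = 1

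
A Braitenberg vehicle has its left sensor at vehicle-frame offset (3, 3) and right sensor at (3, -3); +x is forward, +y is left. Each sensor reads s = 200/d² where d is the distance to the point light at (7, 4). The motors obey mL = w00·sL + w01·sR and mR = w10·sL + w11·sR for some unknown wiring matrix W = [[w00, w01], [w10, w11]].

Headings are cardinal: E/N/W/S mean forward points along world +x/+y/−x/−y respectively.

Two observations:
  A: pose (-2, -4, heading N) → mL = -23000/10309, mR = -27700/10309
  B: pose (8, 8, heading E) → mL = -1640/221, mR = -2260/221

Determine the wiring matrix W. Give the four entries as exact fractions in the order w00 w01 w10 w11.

obs A: pose=(-2,-4,N) → sL=200/169, sR=200/61, mL=-23000/10309, mR=-27700/10309
obs B: pose=(8,8,E) → sL=40/13, sR=200/17, mL=-1640/221, mR=-2260/221
sensor matrix S = [[200/169, 200/61], [40/13, 200/17]]; det S = 672000/175253
solve [mL_A; mL_B] = S·[w00; w01] and [mR_A; mR_B] = S·[w10; w11]:
  w00 = -1/2, w01 = -1/2, w10 = 1/2, w11 = -1

-1/2 -1/2 1/2 -1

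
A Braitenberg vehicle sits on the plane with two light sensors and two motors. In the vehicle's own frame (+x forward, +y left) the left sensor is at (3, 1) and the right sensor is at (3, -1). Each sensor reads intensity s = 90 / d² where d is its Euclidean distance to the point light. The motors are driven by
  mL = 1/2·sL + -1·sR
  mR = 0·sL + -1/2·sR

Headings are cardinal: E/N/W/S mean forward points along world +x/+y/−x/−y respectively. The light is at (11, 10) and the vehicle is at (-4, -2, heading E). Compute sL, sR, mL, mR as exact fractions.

left sensor world pos  = (-1, -1); dL² = 265
right sensor world pos = (-1, -3); dR² = 313
sL = 90/265 = 18/53
sR = 90/313 = 90/313
mL = 1/2·sL + -1·sR = -1953/16589
mR = 0·sL + -1/2·sR = -45/313

18/53 90/313 -1953/16589 -45/313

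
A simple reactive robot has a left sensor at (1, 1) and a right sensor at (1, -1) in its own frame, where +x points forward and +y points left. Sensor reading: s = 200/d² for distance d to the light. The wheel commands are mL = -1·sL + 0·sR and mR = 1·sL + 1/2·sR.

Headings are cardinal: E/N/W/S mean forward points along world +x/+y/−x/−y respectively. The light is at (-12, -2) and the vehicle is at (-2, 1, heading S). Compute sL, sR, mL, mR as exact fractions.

left sensor world pos  = (-1, 0); dL² = 125
right sensor world pos = (-3, 0); dR² = 85
sL = 200/125 = 8/5
sR = 200/85 = 40/17
mL = -1·sL + 0·sR = -8/5
mR = 1·sL + 1/2·sR = 236/85

8/5 40/17 -8/5 236/85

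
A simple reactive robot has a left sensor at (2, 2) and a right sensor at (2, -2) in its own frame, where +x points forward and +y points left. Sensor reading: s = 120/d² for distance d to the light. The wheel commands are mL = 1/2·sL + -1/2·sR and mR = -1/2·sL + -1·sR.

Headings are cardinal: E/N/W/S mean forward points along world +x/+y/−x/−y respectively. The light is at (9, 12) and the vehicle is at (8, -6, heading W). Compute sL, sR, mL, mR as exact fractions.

120/409 24/53 -1728/21677 -12996/21677

left sensor world pos  = (6, -8); dL² = 409
right sensor world pos = (6, -4); dR² = 265
sL = 120/409 = 120/409
sR = 120/265 = 24/53
mL = 1/2·sL + -1/2·sR = -1728/21677
mR = -1/2·sL + -1·sR = -12996/21677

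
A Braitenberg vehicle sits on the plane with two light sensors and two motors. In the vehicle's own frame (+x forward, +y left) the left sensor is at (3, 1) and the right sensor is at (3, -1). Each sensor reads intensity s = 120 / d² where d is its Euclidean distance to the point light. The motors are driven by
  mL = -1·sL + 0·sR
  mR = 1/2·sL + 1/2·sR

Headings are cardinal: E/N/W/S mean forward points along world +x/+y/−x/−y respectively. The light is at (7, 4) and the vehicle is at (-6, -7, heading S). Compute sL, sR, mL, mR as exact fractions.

6/17 15/49 -6/17 549/1666

left sensor world pos  = (-5, -10); dL² = 340
right sensor world pos = (-7, -10); dR² = 392
sL = 120/340 = 6/17
sR = 120/392 = 15/49
mL = -1·sL + 0·sR = -6/17
mR = 1/2·sL + 1/2·sR = 549/1666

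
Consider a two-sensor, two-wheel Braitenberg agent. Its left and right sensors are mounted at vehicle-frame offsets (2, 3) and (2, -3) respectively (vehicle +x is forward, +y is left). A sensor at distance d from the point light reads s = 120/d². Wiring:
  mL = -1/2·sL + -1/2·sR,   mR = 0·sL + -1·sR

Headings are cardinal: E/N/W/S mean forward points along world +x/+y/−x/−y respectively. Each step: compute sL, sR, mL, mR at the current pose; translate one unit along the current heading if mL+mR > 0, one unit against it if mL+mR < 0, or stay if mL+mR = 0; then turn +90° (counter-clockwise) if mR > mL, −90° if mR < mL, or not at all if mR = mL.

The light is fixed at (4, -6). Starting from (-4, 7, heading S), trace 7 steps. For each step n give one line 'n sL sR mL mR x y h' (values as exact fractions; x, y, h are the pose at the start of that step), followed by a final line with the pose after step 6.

0 60/73 60/121 -5820/8833 -60/121 -4 7 S
1 24/65 120/157 -5784/10205 -120/157 -4 8 E
2 2/3 5/12 -13/24 -5/12 -5 8 S
3 120/373 120/193 -33960/71989 -120/193 -5 9 E
4 60/109 60/169 -8340/18421 -60/169 -6 9 S
5 24/85 120/233 -7896/19805 -120/233 -6 10 E
6 6/13 15/49 -489/1274 -15/49 -7 10 S
final -7 11 E

n=0: pose=(-4,7,S); sL=60/73, sR=60/121; mL=-5820/8833, mR=-60/121; mL+mR=-10200/8833 → advance -1; mR−mL=1440/8833 → turn +1·90°
n=1: pose=(-4,8,E); sL=24/65, sR=120/157; mL=-5784/10205, mR=-120/157; mL+mR=-13584/10205 → advance -1; mR−mL=-2016/10205 → turn -1·90°
n=2: pose=(-5,8,S); sL=2/3, sR=5/12; mL=-13/24, mR=-5/12; mL+mR=-23/24 → advance -1; mR−mL=1/8 → turn +1·90°
n=3: pose=(-5,9,E); sL=120/373, sR=120/193; mL=-33960/71989, mR=-120/193; mL+mR=-78720/71989 → advance -1; mR−mL=-10800/71989 → turn -1·90°
n=4: pose=(-6,9,S); sL=60/109, sR=60/169; mL=-8340/18421, mR=-60/169; mL+mR=-14880/18421 → advance -1; mR−mL=1800/18421 → turn +1·90°
n=5: pose=(-6,10,E); sL=24/85, sR=120/233; mL=-7896/19805, mR=-120/233; mL+mR=-18096/19805 → advance -1; mR−mL=-2304/19805 → turn -1·90°
n=6: pose=(-7,10,S); sL=6/13, sR=15/49; mL=-489/1274, mR=-15/49; mL+mR=-879/1274 → advance -1; mR−mL=99/1274 → turn +1·90°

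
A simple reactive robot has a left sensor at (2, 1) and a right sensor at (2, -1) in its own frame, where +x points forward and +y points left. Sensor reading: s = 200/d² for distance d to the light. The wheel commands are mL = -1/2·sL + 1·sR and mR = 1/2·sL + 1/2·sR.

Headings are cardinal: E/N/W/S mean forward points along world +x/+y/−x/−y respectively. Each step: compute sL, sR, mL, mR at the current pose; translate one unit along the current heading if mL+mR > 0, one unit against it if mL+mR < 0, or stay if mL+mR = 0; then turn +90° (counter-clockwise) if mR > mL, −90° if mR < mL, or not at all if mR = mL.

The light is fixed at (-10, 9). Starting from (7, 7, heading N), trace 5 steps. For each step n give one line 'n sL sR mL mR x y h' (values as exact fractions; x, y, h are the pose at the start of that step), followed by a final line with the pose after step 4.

n=0: pose=(7,7,N); sL=25/32, sR=50/81; mL=1175/5184, mR=3625/5184; mL+mR=25/27 → advance +1; mR−mL=1225/2592 → turn +1·90°
n=1: pose=(7,8,W); sL=200/229, sR=8/9; mL=932/2061, mR=1816/2061; mL+mR=4/3 → advance +1; mR−mL=884/2061 → turn +1·90°
n=2: pose=(6,8,S); sL=100/149, sR=100/117; mL=9050/17433, mR=13300/17433; mL+mR=50/39 → advance +1; mR−mL=4250/17433 → turn +1·90°
n=3: pose=(6,7,E); sL=8/13, sR=200/333; mL=1268/4329, mR=2632/4329; mL+mR=100/111 → advance +1; mR−mL=1364/4329 → turn +1·90°
n=4: pose=(7,7,N); sL=25/32, sR=50/81; mL=1175/5184, mR=3625/5184; mL+mR=25/27 → advance +1; mR−mL=1225/2592 → turn +1·90°

0 25/32 50/81 1175/5184 3625/5184 7 7 N
1 200/229 8/9 932/2061 1816/2061 7 8 W
2 100/149 100/117 9050/17433 13300/17433 6 8 S
3 8/13 200/333 1268/4329 2632/4329 6 7 E
4 25/32 50/81 1175/5184 3625/5184 7 7 N
final 7 8 W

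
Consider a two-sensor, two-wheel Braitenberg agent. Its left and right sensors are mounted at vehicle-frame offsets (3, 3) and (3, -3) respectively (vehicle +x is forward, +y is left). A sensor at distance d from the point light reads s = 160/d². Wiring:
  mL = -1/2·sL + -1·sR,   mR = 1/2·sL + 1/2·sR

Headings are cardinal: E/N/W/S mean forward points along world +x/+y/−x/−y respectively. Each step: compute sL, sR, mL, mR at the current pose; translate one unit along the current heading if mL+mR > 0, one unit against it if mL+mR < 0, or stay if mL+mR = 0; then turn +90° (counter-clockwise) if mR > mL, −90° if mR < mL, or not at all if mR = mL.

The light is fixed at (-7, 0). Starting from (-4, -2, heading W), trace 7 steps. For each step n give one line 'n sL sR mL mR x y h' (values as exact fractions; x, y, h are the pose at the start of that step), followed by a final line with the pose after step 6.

0 32/5 160 -816/5 416/5 -4 -2 W
1 80/37 80/13 -3480/481 2000/481 -3 -2 S
2 160/53 32/13 -2736/689 1888/689 -3 -1 E
3 40 4 -24 22 -4 -1 N
4 32/5 160 -816/5 416/5 -4 -2 W
5 80/37 80/13 -3480/481 2000/481 -3 -2 S
6 160/53 32/13 -2736/689 1888/689 -3 -1 E
final -4 -1 N

n=0: pose=(-4,-2,W); sL=32/5, sR=160; mL=-816/5, mR=416/5; mL+mR=-80 → advance -1; mR−mL=1232/5 → turn +1·90°
n=1: pose=(-3,-2,S); sL=80/37, sR=80/13; mL=-3480/481, mR=2000/481; mL+mR=-40/13 → advance -1; mR−mL=5480/481 → turn +1·90°
n=2: pose=(-3,-1,E); sL=160/53, sR=32/13; mL=-2736/689, mR=1888/689; mL+mR=-16/13 → advance -1; mR−mL=4624/689 → turn +1·90°
n=3: pose=(-4,-1,N); sL=40, sR=4; mL=-24, mR=22; mL+mR=-2 → advance -1; mR−mL=46 → turn +1·90°
n=4: pose=(-4,-2,W); sL=32/5, sR=160; mL=-816/5, mR=416/5; mL+mR=-80 → advance -1; mR−mL=1232/5 → turn +1·90°
n=5: pose=(-3,-2,S); sL=80/37, sR=80/13; mL=-3480/481, mR=2000/481; mL+mR=-40/13 → advance -1; mR−mL=5480/481 → turn +1·90°
n=6: pose=(-3,-1,E); sL=160/53, sR=32/13; mL=-2736/689, mR=1888/689; mL+mR=-16/13 → advance -1; mR−mL=4624/689 → turn +1·90°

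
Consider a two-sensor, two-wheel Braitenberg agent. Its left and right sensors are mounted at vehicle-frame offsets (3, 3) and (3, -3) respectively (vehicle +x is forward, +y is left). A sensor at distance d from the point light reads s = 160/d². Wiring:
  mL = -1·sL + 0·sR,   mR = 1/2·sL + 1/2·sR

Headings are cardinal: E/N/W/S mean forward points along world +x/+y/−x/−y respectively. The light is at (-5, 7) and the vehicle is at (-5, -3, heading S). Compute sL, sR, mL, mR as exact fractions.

80/89 80/89 -80/89 80/89

left sensor world pos  = (-2, -6); dL² = 178
right sensor world pos = (-8, -6); dR² = 178
sL = 160/178 = 80/89
sR = 160/178 = 80/89
mL = -1·sL + 0·sR = -80/89
mR = 1/2·sL + 1/2·sR = 80/89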